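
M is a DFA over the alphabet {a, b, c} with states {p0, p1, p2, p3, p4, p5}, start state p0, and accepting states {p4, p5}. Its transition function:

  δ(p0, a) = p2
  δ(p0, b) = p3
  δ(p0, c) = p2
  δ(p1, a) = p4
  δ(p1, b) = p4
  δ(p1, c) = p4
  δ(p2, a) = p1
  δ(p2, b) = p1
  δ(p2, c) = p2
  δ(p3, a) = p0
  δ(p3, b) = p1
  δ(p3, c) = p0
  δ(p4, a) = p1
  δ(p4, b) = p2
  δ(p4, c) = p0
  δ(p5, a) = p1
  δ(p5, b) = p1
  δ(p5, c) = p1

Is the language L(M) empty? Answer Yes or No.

No

The string aaa is accepted: the run p0 → p2 → p1 → p4 ends in the accepting state p4.
Since at least one string is accepted, L(M) is not empty.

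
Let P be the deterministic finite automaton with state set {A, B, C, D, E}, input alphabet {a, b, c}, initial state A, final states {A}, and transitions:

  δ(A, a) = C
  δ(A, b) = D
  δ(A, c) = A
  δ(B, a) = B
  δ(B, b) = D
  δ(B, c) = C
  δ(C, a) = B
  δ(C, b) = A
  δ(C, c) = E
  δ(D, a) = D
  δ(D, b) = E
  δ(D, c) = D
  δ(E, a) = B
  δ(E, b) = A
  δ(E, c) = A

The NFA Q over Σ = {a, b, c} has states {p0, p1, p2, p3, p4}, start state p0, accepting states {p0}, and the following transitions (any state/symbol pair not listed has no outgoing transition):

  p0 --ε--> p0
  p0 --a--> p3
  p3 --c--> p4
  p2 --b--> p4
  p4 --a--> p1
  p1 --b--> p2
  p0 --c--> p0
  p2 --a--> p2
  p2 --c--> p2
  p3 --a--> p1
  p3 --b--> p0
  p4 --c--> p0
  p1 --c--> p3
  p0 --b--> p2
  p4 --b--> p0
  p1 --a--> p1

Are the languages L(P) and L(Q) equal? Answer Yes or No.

Yes

Exploring the product automaton P × Q from the start pair (A, p0), following both machines on each input symbol, reaches 5 state pairs: (A, p0), (C, p3), (D, p2), (B, p1), (E, p4).
P accepts in {A} and Q accepts in {p0}. In every reachable pair the two components are either both accepting — (A, p0) — or both non-accepting, so no string is accepted by exactly one of the machines: L(P) \ L(Q) and L(Q) \ L(P) are both empty.
Hence every string is accepted by P iff it is accepted by Q, and the two languages coincide.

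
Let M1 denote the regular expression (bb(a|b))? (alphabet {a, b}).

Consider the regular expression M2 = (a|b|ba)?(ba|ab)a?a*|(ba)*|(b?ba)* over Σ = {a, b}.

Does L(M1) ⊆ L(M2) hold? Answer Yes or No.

No

The string bbb is in L(M1) but not in L(M2).
So L(M1) ⊄ L(M2).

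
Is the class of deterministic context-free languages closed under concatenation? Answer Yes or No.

No

Take L₁ = {ε, c} (finite, hence regular and DCFL) and L₂ = {c aⁿbⁿ : n≥0} ∪ {cc aⁿb²ⁿ : n≥0} (a DCFL: the number of leading c's tells the DPDA whether to pop one stack symbol per b or per two b's). Then L₁L₂ ∩ cca⁺b* = {cc aⁿbⁿ : n≥1} ∪ {cc aⁿb²ⁿ : n≥1}. If L₁L₂ were a DCFL, so would be this intersection with a regular set, and a DPDA for it started from its configuration after reading cc would accept {aⁿbⁿ : n≥1} ∪ {aⁿb²ⁿ : n≥1}, which no deterministic PDA accepts (a DPDA for it would have a single run on aⁿb²ⁿ, accepting after the prefix aⁿbⁿ and accepting again after n more b's; an ordinary PDA that simulates it on a's and b's and, at any moment when it is accepting, may switch to reading only a fresh letter d while feeding each d to the simulation as a b, would accept aⁱbʲdᵏ (k≥1) exactly when both aⁱbʲ and aⁱbʲ⁺ᵏ are in the language, i.e. its language intersected with the regular set a*b*d⁺ would be exactly {aⁿbⁿdⁿ : n≥1} — impossible, since context-free languages are closed under intersection with regular sets and {aⁿbⁿdⁿ} is not context-free). Hence L₁L₂ is not a DCFL.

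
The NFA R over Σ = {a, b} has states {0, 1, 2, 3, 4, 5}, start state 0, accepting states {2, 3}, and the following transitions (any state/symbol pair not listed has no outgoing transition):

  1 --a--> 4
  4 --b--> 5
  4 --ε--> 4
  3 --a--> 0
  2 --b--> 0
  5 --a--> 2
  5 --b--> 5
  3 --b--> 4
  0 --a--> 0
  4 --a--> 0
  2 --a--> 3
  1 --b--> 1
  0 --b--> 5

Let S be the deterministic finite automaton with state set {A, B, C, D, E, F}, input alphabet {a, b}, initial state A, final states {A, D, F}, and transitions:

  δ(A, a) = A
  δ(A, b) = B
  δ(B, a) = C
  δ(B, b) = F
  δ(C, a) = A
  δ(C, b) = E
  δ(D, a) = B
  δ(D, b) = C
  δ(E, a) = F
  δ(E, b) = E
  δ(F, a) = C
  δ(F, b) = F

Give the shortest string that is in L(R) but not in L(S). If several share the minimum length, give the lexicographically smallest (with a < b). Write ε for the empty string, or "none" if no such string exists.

The string ba is accepted by R but not by S.
No shorter string lies in the difference, and ba is the lexicographically first length-2 string in L(R) \ L(S).

ba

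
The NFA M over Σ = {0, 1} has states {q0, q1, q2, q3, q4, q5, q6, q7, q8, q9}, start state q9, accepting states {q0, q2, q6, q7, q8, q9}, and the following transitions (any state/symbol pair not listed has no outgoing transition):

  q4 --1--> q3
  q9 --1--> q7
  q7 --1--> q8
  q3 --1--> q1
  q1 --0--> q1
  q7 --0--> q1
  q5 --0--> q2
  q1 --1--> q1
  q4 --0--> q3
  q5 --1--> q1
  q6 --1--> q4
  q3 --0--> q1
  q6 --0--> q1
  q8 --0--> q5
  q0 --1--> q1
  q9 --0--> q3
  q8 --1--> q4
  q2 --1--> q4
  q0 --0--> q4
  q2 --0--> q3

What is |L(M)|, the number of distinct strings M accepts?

The useful subgraph on states {q2, q5, q7, q8, q9} is acyclic, so L(M) is finite; the longest accepting path visits 5 useful states, giving maximum string length 4.
Counting accepting paths from q9 by length: 1 of length 0, 1 of length 1, 1 of length 2, 1 of length 4. Total 4.

4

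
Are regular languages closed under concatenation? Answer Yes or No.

If R₁ and R₂ are regular expressions for the two languages then R₁R₂ denotes L₁L₂; on automata, add ε-moves from every accepting state of an NFA for L₁ to the start state of an NFA for L₂ and keep only the second machine's accepting states.
So the regular languages are closed under concatenation.

Yes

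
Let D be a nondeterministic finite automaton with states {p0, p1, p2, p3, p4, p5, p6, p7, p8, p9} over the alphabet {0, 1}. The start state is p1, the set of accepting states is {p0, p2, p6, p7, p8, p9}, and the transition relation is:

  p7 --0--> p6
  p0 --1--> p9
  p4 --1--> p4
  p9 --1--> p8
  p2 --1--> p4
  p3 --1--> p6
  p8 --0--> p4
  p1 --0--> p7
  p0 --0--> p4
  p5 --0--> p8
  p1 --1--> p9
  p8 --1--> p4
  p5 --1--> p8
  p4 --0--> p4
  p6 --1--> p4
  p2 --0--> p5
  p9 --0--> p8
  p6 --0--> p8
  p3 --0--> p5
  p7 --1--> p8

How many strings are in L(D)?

The useful subgraph on states {p1, p6, p7, p8, p9} is acyclic, so L(D) is finite; the longest accepting path visits 4 useful states, giving maximum string length 3.
Counting accepting paths from p1 by length: 2 of length 1, 4 of length 2, 1 of length 3. Total 7.

7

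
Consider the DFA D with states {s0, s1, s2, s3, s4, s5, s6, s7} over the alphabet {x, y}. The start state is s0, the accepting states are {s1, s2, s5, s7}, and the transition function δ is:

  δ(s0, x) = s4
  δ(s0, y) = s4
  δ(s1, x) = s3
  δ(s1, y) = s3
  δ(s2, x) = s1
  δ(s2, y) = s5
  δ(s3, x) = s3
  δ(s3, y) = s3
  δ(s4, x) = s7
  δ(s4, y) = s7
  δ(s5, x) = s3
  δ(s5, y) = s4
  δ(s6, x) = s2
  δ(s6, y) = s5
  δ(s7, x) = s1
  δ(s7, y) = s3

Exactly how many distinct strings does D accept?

8

The useful subgraph on states {s0, s1, s4, s7} is acyclic, so L(D) is finite; the longest accepting path visits 4 useful states, giving maximum string length 3.
Counting accepting paths from s0 by length: 4 of length 2, 4 of length 3. Total 8.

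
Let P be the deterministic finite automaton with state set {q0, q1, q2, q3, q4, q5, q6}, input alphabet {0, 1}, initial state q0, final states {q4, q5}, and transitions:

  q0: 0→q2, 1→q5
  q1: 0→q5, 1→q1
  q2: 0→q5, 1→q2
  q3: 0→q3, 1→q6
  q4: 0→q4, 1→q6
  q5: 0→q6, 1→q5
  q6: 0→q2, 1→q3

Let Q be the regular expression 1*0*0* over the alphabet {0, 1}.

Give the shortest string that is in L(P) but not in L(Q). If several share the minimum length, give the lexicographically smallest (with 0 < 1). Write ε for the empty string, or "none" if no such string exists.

The string 001 is accepted by P but not by Q.
No shorter string lies in the difference, and 001 is the lexicographically first length-3 string in L(P) \ L(Q).

001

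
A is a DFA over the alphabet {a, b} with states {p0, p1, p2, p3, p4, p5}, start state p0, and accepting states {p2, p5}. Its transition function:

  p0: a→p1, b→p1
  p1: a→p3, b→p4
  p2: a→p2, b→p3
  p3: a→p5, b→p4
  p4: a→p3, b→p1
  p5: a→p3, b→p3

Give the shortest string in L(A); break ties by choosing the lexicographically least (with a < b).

aaa

A breadth-first search from p0 reaches an accepting state first via the path p0 → p1 → p3 → p5 on input aaa.
No string of length < 3 is accepted (BFS exhausts all shorter strings without reaching an accepting state), and aaa is the lexicographically least accepting string of length 3.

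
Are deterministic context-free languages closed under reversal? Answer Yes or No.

L = {c bⁿaⁿ : n≥0} ∪ {d b²ⁿaⁿ : n≥0} is a DCFL: the first symbol tells a deterministic PDA whether to pop one or two b's per a. Its reversal Lᴿ = {aⁿbⁿ c : n≥0} ∪ {aⁿb²ⁿ d : n≥0} is not. DCFLs are closed under right quotient by regular languages, and Lᴿ/{c, d} = {aⁿbⁿ : n≥0} ∪ {aⁿb²ⁿ : n≥0} — the standard context-free language accepted by no deterministic PDA (intuitively the machine would have to commit to a b-to-a ratio before the distinguishing marker arrives; formally, a DPDA for it would have a single run on aⁿb²ⁿ, accepting after the prefix aⁿbⁿ and accepting again after n more b's; an ordinary PDA that simulates it on a's and b's and, at any moment when it is accepting, may switch to reading only a fresh letter e while feeding each e to the simulation as a b, would accept aⁱbʲeᵏ (k≥1) exactly when both aⁱbʲ and aⁱbʲ⁺ᵏ are in the language, i.e. its language intersected with the regular set a*b*e⁺ would be exactly {aⁿbⁿeⁿ : n≥1} — impossible, since context-free languages are closed under intersection with regular sets and {aⁿbⁿeⁿ} is not context-free). So Lᴿ cannot be a DCFL.

No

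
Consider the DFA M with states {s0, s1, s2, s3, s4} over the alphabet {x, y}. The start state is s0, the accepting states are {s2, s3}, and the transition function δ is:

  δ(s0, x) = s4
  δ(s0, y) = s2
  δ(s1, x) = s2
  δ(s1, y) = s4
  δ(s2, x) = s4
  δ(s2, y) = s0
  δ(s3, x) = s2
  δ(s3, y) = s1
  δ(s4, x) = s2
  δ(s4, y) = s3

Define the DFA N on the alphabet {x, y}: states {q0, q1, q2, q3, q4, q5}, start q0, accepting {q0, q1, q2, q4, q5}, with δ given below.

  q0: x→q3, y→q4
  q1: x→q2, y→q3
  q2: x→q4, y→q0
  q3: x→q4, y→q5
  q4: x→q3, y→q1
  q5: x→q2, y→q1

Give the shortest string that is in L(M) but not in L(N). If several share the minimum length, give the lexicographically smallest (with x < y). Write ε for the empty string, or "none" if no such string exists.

The string yyy is accepted by M but not by N.
No shorter string lies in the difference, and yyy is the lexicographically first length-3 string in L(M) \ L(N).

yyy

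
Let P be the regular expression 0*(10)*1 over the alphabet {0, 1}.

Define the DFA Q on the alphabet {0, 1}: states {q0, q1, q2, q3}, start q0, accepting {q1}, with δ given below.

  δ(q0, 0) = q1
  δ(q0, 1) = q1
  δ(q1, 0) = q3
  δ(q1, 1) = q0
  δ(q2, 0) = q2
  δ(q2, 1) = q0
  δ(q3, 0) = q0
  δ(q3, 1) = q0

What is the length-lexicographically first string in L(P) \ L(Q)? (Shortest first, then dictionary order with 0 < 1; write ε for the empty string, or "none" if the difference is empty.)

01

The string 01 is accepted by P but not by Q.
No shorter string lies in the difference, and 01 is the lexicographically first length-2 string in L(P) \ L(Q).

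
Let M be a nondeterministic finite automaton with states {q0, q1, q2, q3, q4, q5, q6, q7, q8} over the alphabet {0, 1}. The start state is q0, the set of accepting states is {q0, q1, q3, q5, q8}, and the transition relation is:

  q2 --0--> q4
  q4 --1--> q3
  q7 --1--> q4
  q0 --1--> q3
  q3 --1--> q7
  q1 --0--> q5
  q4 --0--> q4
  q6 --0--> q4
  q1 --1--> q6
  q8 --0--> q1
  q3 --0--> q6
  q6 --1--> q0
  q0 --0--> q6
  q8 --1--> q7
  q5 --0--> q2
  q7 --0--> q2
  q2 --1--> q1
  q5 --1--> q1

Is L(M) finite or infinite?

infinite

State q0 is reachable from the start and can reach an accepting state, and it lies on the cycle q0 → q3 → q6 → q0.
Traversing that cycle any number of times yields accepted strings of unbounded length, so the language is infinite.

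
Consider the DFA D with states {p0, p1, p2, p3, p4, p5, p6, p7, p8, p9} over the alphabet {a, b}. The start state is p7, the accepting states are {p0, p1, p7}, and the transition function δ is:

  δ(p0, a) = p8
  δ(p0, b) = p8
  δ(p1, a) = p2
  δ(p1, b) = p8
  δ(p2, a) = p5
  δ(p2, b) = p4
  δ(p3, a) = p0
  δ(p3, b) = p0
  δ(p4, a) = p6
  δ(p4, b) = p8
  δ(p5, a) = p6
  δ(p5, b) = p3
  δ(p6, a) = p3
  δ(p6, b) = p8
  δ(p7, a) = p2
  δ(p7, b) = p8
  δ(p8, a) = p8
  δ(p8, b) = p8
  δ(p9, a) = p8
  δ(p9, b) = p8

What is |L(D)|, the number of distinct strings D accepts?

The useful subgraph on states {p0, p2, p3, p4, p5, p6, p7} is acyclic, so L(D) is finite; the longest accepting path visits 6 useful states, giving maximum string length 5.
Counting accepting paths from p7 by length: 1 of length 0, 2 of length 4, 4 of length 5. Total 7.

7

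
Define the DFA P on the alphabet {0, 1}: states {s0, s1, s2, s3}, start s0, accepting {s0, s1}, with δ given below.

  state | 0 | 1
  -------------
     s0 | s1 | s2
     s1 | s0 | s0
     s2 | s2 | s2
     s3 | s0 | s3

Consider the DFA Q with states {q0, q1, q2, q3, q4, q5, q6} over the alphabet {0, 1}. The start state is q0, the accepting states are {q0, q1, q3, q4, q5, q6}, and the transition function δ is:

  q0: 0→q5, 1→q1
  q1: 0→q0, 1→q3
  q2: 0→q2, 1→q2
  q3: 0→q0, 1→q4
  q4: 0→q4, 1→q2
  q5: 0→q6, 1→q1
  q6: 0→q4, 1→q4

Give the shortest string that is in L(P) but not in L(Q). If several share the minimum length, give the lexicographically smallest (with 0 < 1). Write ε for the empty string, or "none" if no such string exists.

The string 0001 is accepted by P but not by Q.
No shorter string lies in the difference, and 0001 is the lexicographically first length-4 string in L(P) \ L(Q).

0001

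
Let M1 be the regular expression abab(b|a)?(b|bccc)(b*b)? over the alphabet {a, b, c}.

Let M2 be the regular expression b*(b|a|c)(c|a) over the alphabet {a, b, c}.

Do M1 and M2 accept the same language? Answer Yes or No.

No

The string ababb is accepted by M1 but rejected by M2.
So L(M1) ≠ L(M2).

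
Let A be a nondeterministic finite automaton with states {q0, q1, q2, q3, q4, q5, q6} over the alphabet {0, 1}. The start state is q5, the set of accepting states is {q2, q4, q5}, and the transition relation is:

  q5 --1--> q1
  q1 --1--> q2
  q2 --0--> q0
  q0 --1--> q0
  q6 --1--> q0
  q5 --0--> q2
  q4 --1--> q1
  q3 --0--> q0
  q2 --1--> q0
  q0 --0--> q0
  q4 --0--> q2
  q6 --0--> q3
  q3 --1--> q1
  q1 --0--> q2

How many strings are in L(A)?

The useful subgraph on states {q1, q2, q5} is acyclic, so L(A) is finite; the longest accepting path visits 3 useful states, giving maximum string length 2.
Counting accepting paths from q5 by length: 1 of length 0, 1 of length 1, 2 of length 2. Total 4.

4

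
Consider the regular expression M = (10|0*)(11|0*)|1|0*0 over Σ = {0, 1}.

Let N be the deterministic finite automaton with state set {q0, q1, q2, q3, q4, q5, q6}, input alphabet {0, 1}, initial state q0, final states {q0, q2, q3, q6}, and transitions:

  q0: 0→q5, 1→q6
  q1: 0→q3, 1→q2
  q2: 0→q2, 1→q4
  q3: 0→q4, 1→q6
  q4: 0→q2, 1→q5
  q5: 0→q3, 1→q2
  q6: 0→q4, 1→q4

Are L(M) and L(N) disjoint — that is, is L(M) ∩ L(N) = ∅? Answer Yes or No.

No

The empty string ε is accepted by both M and N.
Hence L(M) ∩ L(N) ≠ ∅.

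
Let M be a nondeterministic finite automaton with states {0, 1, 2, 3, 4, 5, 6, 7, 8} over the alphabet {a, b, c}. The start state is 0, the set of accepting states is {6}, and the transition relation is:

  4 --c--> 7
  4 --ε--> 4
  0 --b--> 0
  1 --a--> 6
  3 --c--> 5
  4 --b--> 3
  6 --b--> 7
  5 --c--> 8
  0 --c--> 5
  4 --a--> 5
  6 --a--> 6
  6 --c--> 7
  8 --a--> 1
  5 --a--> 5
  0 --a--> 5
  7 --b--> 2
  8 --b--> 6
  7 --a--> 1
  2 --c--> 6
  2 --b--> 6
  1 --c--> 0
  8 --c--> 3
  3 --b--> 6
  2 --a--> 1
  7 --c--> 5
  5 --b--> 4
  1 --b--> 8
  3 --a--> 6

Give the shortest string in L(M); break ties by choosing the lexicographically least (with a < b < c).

acb

A breadth-first search from 0 reaches an accepting state first via the path 0 → 5 → 8 → 6 on input acb.
No string of length < 3 is accepted (BFS exhausts all shorter strings without reaching an accepting state), and acb is the lexicographically least accepting string of length 3.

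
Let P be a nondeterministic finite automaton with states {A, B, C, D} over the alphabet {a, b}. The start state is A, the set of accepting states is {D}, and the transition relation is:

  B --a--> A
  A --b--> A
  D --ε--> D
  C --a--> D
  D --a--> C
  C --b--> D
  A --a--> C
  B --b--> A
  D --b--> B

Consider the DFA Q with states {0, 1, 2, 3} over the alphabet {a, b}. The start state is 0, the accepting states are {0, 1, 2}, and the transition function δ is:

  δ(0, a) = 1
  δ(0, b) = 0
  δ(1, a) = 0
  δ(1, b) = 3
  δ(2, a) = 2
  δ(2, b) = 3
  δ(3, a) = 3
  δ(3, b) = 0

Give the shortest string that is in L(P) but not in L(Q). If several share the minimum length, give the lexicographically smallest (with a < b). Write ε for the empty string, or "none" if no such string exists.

The string ab is accepted by P but not by Q.
No shorter string lies in the difference, and ab is the lexicographically first length-2 string in L(P) \ L(Q).

ab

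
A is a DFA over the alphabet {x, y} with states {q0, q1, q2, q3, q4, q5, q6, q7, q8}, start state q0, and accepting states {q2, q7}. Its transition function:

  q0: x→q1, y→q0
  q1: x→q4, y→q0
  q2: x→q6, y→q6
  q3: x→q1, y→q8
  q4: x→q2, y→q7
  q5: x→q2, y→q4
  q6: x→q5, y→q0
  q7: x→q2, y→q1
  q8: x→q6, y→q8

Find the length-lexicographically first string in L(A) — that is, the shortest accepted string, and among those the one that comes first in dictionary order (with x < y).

A breadth-first search from q0 reaches an accepting state first via the path q0 → q1 → q4 → q2 on input xxx.
No string of length < 3 is accepted (BFS exhausts all shorter strings without reaching an accepting state), and xxx is the lexicographically least accepting string of length 3.

xxx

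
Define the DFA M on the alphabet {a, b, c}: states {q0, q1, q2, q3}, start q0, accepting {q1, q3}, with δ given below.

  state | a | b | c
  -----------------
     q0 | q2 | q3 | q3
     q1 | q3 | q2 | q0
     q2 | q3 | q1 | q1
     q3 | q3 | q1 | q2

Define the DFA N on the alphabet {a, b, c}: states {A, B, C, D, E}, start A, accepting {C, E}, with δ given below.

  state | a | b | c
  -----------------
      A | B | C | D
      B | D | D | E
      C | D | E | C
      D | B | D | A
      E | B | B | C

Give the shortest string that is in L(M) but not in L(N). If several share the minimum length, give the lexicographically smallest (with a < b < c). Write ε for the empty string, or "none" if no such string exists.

The string c is accepted by M but not by N.
No shorter string lies in the difference, and c is the lexicographically first length-1 string in L(M) \ L(N).

c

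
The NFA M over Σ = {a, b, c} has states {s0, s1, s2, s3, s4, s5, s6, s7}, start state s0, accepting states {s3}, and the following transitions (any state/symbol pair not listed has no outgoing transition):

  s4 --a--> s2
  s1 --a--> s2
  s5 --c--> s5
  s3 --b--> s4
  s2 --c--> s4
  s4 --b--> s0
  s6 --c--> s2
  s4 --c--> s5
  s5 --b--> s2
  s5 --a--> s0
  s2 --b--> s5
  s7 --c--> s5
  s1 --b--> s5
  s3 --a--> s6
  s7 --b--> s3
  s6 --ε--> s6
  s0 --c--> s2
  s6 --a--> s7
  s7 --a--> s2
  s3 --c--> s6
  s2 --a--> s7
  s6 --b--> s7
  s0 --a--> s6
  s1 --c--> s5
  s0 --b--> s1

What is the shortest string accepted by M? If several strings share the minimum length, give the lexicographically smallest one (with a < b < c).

aab

A breadth-first search from s0 reaches an accepting state first via the path s0 → s6 → s7 → s3 on input aab.
No string of length < 3 is accepted (BFS exhausts all shorter strings without reaching an accepting state), and aab is the lexicographically least accepting string of length 3.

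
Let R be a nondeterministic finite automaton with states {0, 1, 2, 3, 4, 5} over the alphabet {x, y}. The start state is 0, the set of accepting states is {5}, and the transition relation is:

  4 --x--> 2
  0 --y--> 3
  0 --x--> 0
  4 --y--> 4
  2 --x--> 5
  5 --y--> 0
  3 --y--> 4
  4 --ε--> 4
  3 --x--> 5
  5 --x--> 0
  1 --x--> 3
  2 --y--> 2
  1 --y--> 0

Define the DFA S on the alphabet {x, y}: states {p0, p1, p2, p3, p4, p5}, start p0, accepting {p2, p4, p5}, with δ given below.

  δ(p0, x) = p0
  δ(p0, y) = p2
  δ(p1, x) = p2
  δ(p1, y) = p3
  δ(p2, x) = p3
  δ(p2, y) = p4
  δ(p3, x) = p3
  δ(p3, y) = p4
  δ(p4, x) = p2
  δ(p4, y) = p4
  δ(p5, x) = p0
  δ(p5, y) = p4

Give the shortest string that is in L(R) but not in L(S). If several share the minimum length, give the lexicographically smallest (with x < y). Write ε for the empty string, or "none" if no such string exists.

The string yx is accepted by R but not by S.
No shorter string lies in the difference, and yx is the lexicographically first length-2 string in L(R) \ L(S).

yx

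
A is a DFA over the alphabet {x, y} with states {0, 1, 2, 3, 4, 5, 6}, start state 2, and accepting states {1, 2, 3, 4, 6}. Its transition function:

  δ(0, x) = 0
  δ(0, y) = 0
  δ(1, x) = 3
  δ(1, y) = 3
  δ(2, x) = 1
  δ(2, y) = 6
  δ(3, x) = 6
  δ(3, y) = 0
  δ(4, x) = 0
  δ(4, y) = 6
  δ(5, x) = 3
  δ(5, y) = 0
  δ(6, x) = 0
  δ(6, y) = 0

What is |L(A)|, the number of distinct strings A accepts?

The useful subgraph on states {1, 2, 3, 6} is acyclic, so L(A) is finite; the longest accepting path visits 4 useful states, giving maximum string length 3.
Counting accepting paths from 2 by length: 1 of length 0, 2 of length 1, 2 of length 2, 2 of length 3. Total 7.

7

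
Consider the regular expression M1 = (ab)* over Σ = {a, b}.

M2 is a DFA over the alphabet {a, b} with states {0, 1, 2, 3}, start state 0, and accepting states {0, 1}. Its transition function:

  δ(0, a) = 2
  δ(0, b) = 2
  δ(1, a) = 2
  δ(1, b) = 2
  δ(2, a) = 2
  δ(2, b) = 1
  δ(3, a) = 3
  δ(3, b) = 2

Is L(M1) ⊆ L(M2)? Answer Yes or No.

Yes

Converting the expression M1 to a DFA (subset construction, then merging equivalent states) gives the minimal DFA with states {r0, r1, r2}, start state r0, accepting states {r0} and transitions r0: a→r1, b→r2; r1: a→r2, b→r0; r2: a→r2, b→r2.
Exploring the product automaton M1 × M2 from the start pair (r0, 0), following both machines on each input symbol, reaches 5 state pairs: (r0, 0), (r1, 2), (r2, 2), (r0, 1), (r2, 1).
M1 accepts in {r0} and M2 accepts in {0, 1}. The reachable pairs whose M1-component is accepting are (r0, 0), (r0, 1); in each of them the M2-component is accepting too, so the product for L(M1) \ L(M2) (M1-component accepting, M2-component rejecting) has no reachable accepting pair and the difference is empty.
Hence every string in L(M1) is also in L(M2).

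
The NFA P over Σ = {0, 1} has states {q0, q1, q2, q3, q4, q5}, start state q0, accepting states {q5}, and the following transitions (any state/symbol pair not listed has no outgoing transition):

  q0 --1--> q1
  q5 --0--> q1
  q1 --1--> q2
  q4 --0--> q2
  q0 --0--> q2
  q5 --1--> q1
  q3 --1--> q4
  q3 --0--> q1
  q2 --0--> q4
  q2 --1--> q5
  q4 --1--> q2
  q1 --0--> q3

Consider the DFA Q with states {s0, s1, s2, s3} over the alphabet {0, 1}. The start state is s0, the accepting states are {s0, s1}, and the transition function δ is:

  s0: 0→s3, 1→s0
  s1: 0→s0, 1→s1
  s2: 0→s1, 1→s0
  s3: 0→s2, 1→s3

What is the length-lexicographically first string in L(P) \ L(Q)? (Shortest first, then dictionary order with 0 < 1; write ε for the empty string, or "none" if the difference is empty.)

01

The string 01 is accepted by P but not by Q.
No shorter string lies in the difference, and 01 is the lexicographically first length-2 string in L(P) \ L(Q).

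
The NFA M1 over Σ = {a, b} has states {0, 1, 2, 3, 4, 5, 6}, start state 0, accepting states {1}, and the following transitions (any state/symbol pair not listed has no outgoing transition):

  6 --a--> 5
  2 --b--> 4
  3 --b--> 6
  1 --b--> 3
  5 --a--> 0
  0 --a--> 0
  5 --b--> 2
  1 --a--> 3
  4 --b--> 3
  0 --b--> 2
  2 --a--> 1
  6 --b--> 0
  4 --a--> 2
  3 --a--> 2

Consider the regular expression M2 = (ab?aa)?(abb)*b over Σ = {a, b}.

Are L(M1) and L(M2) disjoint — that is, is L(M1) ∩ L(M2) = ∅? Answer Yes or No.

Yes

Converting the expression M2 to a DFA (subset construction, then merging equivalent states) gives the minimal DFA with states {r0, r1, r2, r3, r4, r5, r6, r7, r8}, start state r0, accepting states {r2} and transitions r0: a→r1, b→r2; r1: a→r3, b→r4; r2: a→r5, b→r5; r3: a→r6, b→r5; r4: a→r3, b→r6; r5: a→r5, b→r5; r6: a→r7, b→r2; r7: a→r5, b→r8; r8: a→r5, b→r6.
Exploring the product automaton M1 × M2 from the start pair (0, r0), following both machines on each input symbol, reaches 22 state pairs: (0, r0), (0, r1), (2, r2), (0, r3), (2, r4), (1, r5), (4, r5), (0, r6), (2, r5), (1, r3), (4, r6), (3, r5), (0, r7), (3, r6), (2, r7), (3, r2), (6, r5), (0, r5), (2, r8), (6, r2), (4, r8), (5, r5).
M1 accepts in {1} and M2 accepts in {r2}; no reachable pair has both components accepting, so no string drives both machines to acceptance simultaneously and L(M1) ∩ L(M2) = ∅.
So no string is accepted by both, and the intersection is empty.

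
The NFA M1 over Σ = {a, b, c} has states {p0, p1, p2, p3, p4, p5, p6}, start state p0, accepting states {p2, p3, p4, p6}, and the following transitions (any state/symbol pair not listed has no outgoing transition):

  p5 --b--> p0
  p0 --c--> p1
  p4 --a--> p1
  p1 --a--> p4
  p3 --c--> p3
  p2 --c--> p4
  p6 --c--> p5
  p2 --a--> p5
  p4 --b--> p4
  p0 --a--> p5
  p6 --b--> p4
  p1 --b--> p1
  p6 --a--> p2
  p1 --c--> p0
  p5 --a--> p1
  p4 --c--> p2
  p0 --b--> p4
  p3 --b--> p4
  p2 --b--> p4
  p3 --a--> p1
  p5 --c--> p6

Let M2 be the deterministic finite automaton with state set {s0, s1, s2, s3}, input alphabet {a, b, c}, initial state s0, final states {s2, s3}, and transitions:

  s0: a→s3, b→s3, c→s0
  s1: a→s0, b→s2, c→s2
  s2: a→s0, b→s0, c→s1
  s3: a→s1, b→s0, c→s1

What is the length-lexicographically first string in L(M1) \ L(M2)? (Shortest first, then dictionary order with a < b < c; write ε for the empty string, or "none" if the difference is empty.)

The string ac is accepted by M1 but not by M2.
No shorter string lies in the difference, and ac is the lexicographically first length-2 string in L(M1) \ L(M2).

ac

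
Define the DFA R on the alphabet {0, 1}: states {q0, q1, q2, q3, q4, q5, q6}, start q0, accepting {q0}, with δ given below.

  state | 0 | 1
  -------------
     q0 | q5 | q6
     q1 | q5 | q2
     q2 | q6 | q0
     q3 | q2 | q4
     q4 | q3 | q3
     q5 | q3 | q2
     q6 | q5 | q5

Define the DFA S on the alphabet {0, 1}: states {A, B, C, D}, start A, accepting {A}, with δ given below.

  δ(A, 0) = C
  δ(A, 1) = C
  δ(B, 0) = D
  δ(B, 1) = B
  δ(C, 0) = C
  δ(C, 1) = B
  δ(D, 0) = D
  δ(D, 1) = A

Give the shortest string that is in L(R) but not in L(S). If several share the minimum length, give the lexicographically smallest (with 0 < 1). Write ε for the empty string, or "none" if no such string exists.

011

The string 011 is accepted by R but not by S.
No shorter string lies in the difference, and 011 is the lexicographically first length-3 string in L(R) \ L(S).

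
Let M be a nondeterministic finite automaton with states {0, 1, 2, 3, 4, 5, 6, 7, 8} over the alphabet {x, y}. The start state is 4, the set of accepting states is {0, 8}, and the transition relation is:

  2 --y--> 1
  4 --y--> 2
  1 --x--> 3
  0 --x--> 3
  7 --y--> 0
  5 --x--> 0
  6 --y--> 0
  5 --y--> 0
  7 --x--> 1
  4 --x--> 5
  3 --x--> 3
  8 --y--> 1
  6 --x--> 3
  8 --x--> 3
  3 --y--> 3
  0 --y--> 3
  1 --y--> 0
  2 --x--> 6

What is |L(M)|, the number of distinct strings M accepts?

The useful subgraph on states {0, 1, 2, 4, 5, 6} is acyclic, so L(M) is finite; the longest accepting path visits 4 useful states, giving maximum string length 3.
Counting accepting paths from 4 by length: 2 of length 2, 2 of length 3. Total 4.

4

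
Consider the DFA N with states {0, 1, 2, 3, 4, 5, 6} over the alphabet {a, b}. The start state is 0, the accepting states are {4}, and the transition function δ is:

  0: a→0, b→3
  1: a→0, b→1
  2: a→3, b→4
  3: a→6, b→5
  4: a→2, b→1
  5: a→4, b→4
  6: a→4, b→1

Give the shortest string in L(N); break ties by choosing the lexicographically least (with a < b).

baa

A breadth-first search from 0 reaches an accepting state first via the path 0 → 3 → 6 → 4 on input baa.
No string of length < 3 is accepted (BFS exhausts all shorter strings without reaching an accepting state), and baa is the lexicographically least accepting string of length 3.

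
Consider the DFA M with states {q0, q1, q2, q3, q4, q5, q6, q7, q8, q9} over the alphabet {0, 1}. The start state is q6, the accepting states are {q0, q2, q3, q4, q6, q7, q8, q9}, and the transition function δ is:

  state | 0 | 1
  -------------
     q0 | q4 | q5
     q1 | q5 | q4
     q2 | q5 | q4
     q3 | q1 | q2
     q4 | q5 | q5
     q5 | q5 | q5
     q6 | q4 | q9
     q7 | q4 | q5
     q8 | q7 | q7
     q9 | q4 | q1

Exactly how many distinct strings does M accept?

5

The useful subgraph on states {q1, q4, q6, q9} is acyclic, so L(M) is finite; the longest accepting path visits 4 useful states, giving maximum string length 3.
Counting accepting paths from q6 by length: 1 of length 0, 2 of length 1, 1 of length 2, 1 of length 3. Total 5.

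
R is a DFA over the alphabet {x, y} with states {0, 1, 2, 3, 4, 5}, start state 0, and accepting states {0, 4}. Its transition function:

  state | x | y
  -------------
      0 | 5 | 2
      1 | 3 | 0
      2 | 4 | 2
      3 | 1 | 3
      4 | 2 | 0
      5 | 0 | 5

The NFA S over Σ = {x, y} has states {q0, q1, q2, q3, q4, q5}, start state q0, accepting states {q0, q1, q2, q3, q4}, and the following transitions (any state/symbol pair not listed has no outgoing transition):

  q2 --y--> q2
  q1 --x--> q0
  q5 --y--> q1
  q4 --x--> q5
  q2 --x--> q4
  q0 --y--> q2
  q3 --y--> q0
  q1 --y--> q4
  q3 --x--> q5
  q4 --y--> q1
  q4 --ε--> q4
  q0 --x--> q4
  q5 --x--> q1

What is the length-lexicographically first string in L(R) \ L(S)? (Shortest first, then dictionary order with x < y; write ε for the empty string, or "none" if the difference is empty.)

xx

The string xx is accepted by R but not by S.
No shorter string lies in the difference, and xx is the lexicographically first length-2 string in L(R) \ L(S).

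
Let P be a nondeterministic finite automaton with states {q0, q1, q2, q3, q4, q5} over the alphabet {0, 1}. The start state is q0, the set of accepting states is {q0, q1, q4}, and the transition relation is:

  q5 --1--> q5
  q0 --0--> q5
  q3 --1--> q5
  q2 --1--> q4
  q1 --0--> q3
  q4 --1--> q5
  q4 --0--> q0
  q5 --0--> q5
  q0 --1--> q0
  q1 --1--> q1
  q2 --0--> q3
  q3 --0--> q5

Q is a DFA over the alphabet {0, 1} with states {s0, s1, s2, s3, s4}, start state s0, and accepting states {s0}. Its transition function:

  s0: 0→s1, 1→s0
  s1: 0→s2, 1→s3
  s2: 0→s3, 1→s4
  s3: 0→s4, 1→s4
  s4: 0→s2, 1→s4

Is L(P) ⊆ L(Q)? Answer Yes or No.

Exploring the product automaton P × Q from the start pair (q0, s0), following both machines on each input symbol, reaches 5 state pairs: (q0, s0), (q5, s1), (q5, s2), (q5, s3), (q5, s4).
P accepts in {q0, q1, q4} and Q accepts in {s0}. The reachable pairs whose P-component is accepting are (q0, s0); in each of them the Q-component is accepting too, so the product for L(P) \ L(Q) (P-component accepting, Q-component rejecting) has no reachable accepting pair and the difference is empty.
Hence every string in L(P) is also in L(Q).

Yes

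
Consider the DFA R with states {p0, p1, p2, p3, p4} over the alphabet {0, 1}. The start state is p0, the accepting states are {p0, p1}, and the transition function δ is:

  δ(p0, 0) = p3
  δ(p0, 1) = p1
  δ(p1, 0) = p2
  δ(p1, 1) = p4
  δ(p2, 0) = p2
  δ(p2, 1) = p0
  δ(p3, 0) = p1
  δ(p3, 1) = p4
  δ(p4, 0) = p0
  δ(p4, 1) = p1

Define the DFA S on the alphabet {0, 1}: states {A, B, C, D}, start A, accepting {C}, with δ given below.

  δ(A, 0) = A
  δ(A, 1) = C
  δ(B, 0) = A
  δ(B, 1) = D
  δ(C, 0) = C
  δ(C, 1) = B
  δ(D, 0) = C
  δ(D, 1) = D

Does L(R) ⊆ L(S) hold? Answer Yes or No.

The empty string ε is in L(R) but not in L(S).
So L(R) ⊄ L(S).

No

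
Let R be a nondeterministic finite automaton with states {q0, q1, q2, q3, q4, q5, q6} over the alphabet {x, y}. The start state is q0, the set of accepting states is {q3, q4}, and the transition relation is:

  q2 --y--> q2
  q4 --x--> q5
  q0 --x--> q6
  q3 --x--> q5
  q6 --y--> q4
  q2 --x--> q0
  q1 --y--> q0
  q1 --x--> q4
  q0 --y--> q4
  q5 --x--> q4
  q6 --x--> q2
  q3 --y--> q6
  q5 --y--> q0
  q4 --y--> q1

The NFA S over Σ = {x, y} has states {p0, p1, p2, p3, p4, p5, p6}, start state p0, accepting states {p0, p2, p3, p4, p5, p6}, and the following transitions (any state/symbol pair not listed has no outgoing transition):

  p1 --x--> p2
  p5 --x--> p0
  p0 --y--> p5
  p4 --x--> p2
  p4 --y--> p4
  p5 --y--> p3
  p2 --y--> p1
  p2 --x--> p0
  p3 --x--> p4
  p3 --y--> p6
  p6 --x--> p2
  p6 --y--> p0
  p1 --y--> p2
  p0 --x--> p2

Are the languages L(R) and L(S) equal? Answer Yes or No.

The string xy is accepted by R but rejected by S.
So L(R) ≠ L(S).

No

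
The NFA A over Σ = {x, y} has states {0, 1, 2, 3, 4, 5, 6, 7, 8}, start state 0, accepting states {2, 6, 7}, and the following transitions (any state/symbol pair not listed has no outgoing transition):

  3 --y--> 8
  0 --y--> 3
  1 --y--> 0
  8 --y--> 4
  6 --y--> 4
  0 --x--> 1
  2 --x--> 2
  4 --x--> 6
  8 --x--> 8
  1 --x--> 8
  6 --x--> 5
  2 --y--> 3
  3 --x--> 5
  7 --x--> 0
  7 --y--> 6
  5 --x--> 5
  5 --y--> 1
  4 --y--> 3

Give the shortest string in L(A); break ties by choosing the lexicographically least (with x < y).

A breadth-first search from 0 reaches an accepting state first via the path 0 → 1 → 8 → 4 → 6 on input xxyx.
No string of length < 4 is accepted (BFS exhausts all shorter strings without reaching an accepting state), and xxyx is the lexicographically least accepting string of length 4.

xxyx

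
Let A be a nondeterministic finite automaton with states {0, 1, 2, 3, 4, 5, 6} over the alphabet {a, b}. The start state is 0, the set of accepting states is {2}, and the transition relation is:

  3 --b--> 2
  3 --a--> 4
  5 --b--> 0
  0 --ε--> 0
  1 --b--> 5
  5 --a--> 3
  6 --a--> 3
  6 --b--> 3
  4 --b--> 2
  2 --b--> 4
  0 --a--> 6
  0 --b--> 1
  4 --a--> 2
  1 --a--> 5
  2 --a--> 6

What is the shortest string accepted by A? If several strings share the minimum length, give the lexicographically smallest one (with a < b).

A breadth-first search from 0 reaches an accepting state first via the path 0 → 6 → 3 → 2 on input aab.
No string of length < 3 is accepted (BFS exhausts all shorter strings without reaching an accepting state), and aab is the lexicographically least accepting string of length 3.

aab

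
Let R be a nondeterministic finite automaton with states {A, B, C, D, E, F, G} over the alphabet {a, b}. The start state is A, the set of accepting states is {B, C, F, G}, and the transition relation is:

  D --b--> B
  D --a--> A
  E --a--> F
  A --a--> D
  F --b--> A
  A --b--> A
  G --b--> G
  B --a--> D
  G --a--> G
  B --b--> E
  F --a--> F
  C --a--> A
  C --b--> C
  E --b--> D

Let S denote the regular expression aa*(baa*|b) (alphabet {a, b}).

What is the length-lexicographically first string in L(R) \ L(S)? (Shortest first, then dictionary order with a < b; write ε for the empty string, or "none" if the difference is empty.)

The string bab is accepted by R but not by S.
No shorter string lies in the difference, and bab is the lexicographically first length-3 string in L(R) \ L(S).

bab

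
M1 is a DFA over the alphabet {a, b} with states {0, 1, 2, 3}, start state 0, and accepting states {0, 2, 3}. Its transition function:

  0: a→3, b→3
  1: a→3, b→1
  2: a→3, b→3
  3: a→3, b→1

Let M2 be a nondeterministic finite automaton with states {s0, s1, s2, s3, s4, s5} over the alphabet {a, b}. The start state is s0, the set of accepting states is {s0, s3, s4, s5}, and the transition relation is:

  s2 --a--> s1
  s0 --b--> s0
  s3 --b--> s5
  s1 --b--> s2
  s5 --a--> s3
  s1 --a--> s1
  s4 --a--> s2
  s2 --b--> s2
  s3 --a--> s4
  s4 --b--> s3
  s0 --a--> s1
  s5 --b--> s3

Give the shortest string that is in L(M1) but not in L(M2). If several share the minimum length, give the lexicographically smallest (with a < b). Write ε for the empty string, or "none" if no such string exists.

a

The string a is accepted by M1 but not by M2.
No shorter string lies in the difference, and a is the lexicographically first length-1 string in L(M1) \ L(M2).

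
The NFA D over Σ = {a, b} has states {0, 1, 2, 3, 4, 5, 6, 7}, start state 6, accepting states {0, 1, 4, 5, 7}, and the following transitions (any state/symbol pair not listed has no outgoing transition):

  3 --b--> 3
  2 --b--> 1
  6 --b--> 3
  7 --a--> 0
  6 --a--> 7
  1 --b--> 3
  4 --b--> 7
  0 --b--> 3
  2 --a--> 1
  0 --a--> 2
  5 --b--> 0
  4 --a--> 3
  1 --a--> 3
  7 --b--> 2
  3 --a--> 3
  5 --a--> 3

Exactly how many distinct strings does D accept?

6

The useful subgraph on states {0, 1, 2, 6, 7} is acyclic, so L(D) is finite; the longest accepting path visits 5 useful states, giving maximum string length 4.
Counting accepting paths from 6 by length: 1 of length 1, 1 of length 2, 2 of length 3, 2 of length 4. Total 6.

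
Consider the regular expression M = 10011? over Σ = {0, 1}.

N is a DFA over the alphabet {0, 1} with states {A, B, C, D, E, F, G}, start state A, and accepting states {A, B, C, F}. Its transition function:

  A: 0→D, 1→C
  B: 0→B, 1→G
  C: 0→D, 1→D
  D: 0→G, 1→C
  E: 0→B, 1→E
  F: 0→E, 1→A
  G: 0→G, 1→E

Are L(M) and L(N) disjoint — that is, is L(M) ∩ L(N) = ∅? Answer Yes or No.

Yes

Converting the expression M to a DFA (subset construction, then merging equivalent states) gives the minimal DFA with states {m0, m1, m2, m3, m4, m5, m6}, start state m0, accepting states {m5, m6} and transitions m0: 0→m1, 1→m2; m1: 0→m1, 1→m1; m2: 0→m3, 1→m1; m3: 0→m4, 1→m1; m4: 0→m1, 1→m5; m5: 0→m1, 1→m6; m6: 0→m1, 1→m1.
Exploring the product automaton M × N from the start pair (m0, A), following both machines on each input symbol, reaches 11 state pairs: (m0, A), (m1, D), (m2, C), (m1, G), (m1, C), (m3, D), (m1, E), (m4, G), (m1, B), (m5, E), (m6, E).
M accepts in {m5, m6} and N accepts in {A, B, C, F}; no reachable pair has both components accepting, so no string drives both machines to acceptance simultaneously and L(M) ∩ L(N) = ∅.
So no string is accepted by both, and the intersection is empty.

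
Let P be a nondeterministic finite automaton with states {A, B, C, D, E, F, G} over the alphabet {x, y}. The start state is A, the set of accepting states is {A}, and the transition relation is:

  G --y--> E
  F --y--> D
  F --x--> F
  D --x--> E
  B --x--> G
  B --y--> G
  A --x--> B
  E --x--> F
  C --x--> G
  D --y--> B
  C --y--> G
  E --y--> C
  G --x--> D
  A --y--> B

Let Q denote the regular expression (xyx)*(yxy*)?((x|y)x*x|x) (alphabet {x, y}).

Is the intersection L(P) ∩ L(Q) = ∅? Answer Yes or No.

Yes

Converting the expression Q to a DFA (subset construction, then merging equivalent states) gives the minimal DFA with states {q0, q1, q2, q3, q4, q5, q6, q7}, start state q0, accepting states {q1, q3, q5} and transitions q0: x→q1, y→q2; q1: x→q3, y→q4; q2: x→q5, y→q6; q3: x→q3, y→q6; q4: x→q0, y→q6; q5: x→q3, y→q7; q6: x→q6, y→q6; q7: x→q3, y→q7.
Exploring the product automaton P × Q from the start pair (A, q0), following both machines on each input symbol, reaches 28 state pairs: (A, q0), (B, q1), (B, q2), (G, q3), (G, q4), (G, q5), (G, q6), (D, q3), (E, q6), (D, q0), (E, q7), (D, q6), (E, q3), (B, q6), (F, q6), (C, q6), (E, q1), (F, q3), (C, q7), (C, q4), (G, q7), (G, q0), (D, q1), (E, q2), (B, q4), (F, q5), (D, q7), (B, q7).
P accepts in {A} and Q accepts in {q1, q3, q5}; no reachable pair has both components accepting, so no string drives both machines to acceptance simultaneously and L(P) ∩ L(Q) = ∅.
So no string is accepted by both, and the intersection is empty.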